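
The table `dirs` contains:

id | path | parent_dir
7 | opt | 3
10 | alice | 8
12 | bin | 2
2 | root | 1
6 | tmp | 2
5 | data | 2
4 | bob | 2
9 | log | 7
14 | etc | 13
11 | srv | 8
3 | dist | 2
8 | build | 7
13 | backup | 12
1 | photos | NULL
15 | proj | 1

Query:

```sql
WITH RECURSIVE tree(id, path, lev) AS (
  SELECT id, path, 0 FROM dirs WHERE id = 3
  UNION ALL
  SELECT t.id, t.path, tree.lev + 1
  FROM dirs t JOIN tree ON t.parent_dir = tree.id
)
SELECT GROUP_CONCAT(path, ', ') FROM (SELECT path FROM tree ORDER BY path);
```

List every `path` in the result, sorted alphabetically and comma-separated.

Base: id=3 (dist) at lev 0.
Iteration 1: rows with parent_dir in {3} -> opt (id 7, lev 1).
Iteration 2: rows with parent_dir in {7} -> build (id 8, lev 2), log (id 9, lev 2).
Iteration 3: rows with parent_dir in {8,9} -> alice (id 10, lev 3), srv (id 11, lev 3).
Iteration 4: no rows with parent_dir in {10,11}; recursion stops.

alice, build, dist, log, opt, srv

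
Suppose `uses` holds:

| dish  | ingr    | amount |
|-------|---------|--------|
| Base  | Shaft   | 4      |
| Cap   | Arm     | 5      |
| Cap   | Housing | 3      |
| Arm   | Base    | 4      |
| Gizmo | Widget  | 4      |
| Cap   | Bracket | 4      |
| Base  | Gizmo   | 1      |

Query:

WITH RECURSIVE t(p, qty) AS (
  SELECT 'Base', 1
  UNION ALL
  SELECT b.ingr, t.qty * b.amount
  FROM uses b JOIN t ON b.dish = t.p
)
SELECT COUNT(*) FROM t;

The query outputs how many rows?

4

Base: (Base, qty=1).
Iteration 1: components of {Base} -> Gizmo = 1*1 = 1, Shaft = 1*4 = 4.
Iteration 2: components of {Gizmo,Shaft} -> Widget = 1*4 = 4.
Iteration 3: no further components; recursion stops.
Total rows emitted: 4.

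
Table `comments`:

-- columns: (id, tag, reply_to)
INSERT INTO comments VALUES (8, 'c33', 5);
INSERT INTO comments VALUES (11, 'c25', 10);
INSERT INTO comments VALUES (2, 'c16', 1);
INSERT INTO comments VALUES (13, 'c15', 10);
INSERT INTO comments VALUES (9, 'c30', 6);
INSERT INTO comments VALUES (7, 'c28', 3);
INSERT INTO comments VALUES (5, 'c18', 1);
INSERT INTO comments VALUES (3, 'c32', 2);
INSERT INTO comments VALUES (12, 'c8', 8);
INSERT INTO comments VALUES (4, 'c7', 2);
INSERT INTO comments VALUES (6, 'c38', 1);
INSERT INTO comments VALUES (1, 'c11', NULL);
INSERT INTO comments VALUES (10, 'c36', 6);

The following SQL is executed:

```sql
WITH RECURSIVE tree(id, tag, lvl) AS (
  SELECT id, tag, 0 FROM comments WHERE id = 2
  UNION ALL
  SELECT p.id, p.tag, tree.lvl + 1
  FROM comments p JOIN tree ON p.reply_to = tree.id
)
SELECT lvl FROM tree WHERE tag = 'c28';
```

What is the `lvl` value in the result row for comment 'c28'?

2

Base: id=2 (c16) at lvl 0.
Iteration 1: rows with reply_to in {2} -> c32 (id 3, lvl 1), c7 (id 4, lvl 1).
Iteration 2: rows with reply_to in {3,4} -> c28 (id 7, lvl 2).
Iteration 3: no rows with reply_to in {7}; recursion stops.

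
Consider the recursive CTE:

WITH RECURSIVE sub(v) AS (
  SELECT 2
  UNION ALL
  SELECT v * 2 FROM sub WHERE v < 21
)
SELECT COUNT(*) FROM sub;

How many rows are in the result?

5

Base: v=2.
Iteration 1: 2 < 21 holds -> v = 2 * 2 = 4.
Iteration 2: 4 < 21 holds -> v = 4 * 2 = 8.
Iteration 3: 8 < 21 holds -> v = 8 * 2 = 16.
Iteration 4: 16 < 21 holds -> v = 16 * 2 = 32.
Iteration 5: 32 < 21 fails; recursion stops.
Total rows emitted: 5.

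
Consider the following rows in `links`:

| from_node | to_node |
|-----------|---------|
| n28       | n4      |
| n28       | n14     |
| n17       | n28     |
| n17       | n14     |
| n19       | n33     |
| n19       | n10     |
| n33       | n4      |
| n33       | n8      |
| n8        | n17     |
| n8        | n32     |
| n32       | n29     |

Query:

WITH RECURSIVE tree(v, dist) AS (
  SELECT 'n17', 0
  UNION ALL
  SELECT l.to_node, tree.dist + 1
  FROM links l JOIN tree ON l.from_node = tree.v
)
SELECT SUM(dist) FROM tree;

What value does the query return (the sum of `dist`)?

Base: (n17, dist=0).
Iteration 1: edges from {n17} -> (n14, dist=1), (n28, dist=1).
Iteration 2: edges from {n14,n28} -> (n14, dist=2), (n4, dist=2).
Iteration 3: no outgoing edges from {n14,n4}; recursion stops.
SUM(dist) = 0 + 1 + 1 + 2 + 2 = 6.

6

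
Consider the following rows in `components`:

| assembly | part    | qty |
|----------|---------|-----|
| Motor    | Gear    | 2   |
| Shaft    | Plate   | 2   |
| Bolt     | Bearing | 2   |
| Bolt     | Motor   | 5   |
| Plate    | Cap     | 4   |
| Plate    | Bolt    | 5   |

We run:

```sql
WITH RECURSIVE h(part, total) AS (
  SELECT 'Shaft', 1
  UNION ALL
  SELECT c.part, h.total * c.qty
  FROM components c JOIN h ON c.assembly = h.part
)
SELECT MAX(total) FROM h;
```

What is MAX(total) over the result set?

Base: (Shaft, total=1).
Iteration 1: components of {Shaft} -> Plate = 1*2 = 2.
Iteration 2: components of {Plate} -> Bolt = 2*5 = 10, Cap = 2*4 = 8.
Iteration 3: components of {Bolt,Cap} -> Bearing = 10*2 = 20, Motor = 10*5 = 50.
Iteration 4: components of {Bearing,Motor} -> Gear = 50*2 = 100.
Iteration 5: no further components; recursion stops.
total values: 1, 2, 10, 8, 50, 20, 100; the maximum is 100.

100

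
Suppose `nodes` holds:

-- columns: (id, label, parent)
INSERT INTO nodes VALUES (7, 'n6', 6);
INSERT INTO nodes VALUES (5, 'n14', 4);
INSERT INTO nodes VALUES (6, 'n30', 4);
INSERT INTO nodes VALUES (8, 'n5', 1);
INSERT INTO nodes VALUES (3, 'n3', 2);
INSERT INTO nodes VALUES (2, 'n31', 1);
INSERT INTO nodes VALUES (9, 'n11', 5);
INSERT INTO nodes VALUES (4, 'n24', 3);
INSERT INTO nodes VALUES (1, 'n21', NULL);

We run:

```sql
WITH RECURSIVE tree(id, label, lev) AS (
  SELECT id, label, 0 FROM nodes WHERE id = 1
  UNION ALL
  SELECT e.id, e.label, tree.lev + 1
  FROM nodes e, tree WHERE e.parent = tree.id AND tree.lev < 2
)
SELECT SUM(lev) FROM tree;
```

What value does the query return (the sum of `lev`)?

4

Base: id=1 (n21) at lev 0.
Iteration 1: rows with parent in {1} -> n31 (id 2, lev 1), n5 (id 8, lev 1).
Iteration 2: rows with parent in {2,8} -> n3 (id 3, lev 2).
Iteration 3: lev < 2 fails for all current rows; recursion stops.
SUM(lev) = 0 + 1 + 1 + 2 = 4.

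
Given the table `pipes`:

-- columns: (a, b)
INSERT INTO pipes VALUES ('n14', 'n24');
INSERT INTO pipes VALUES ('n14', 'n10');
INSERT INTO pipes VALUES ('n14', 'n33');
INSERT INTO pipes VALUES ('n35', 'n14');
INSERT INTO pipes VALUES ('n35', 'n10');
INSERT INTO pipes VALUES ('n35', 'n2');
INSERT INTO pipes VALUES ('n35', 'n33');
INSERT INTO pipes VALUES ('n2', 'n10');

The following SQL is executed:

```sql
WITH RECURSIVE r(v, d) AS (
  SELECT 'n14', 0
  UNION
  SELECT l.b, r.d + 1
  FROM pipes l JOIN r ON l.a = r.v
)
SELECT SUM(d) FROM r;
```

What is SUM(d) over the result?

3

Base: (n14, d=0).
Iteration 1: edges from {n14} -> (n10, d=1), (n24, d=1), (n33, d=1).
Iteration 2: no outgoing edges from {n10,n24,n33}; recursion stops.
SUM(d) = 0 + 1 + 1 + 1 = 3.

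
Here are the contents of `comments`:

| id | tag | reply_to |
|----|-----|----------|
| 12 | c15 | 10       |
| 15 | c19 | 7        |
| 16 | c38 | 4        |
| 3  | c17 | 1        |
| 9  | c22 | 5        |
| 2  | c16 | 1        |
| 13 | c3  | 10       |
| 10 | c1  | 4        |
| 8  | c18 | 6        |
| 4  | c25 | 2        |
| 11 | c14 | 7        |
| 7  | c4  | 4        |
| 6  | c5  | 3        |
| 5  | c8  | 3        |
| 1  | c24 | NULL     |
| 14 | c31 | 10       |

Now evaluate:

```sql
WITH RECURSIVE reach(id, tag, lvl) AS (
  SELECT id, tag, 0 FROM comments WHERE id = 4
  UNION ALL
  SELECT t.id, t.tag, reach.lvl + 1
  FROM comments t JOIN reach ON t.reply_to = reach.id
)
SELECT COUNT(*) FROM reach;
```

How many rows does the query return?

9

Base: id=4 (c25) at lvl 0.
Iteration 1: rows with reply_to in {4} -> c4 (id 7, lvl 1), c1 (id 10, lvl 1), c38 (id 16, lvl 1).
Iteration 2: rows with reply_to in {7,10,16} -> c14 (id 11, lvl 2), c15 (id 12, lvl 2), c3 (id 13, lvl 2), c31 (id 14, lvl 2), c19 (id 15, lvl 2).
Iteration 3: no rows with reply_to in {11,12,13,14,15}; recursion stops.
Total rows emitted: 9.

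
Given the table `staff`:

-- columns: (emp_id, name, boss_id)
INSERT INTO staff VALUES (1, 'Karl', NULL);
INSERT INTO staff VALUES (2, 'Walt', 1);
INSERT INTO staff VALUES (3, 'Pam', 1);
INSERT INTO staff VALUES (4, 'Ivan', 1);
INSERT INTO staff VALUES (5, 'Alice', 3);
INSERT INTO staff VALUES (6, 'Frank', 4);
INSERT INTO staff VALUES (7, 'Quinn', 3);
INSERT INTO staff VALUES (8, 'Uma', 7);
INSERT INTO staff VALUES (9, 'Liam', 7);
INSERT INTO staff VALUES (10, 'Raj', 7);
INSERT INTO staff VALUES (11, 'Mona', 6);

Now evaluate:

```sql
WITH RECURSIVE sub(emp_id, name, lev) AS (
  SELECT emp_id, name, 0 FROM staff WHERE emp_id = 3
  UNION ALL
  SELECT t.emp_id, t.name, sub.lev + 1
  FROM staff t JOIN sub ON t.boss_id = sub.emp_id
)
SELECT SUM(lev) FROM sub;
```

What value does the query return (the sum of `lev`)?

8

Base: emp_id=3 (Pam) at lev 0.
Iteration 1: rows with boss_id in {3} -> Alice (id 5, lev 1), Quinn (id 7, lev 1).
Iteration 2: rows with boss_id in {5,7} -> Uma (id 8, lev 2), Liam (id 9, lev 2), Raj (id 10, lev 2).
Iteration 3: no rows with boss_id in {8,9,10}; recursion stops.
SUM(lev) = 0 + 1 + 1 + 2 + 2 + 2 = 8.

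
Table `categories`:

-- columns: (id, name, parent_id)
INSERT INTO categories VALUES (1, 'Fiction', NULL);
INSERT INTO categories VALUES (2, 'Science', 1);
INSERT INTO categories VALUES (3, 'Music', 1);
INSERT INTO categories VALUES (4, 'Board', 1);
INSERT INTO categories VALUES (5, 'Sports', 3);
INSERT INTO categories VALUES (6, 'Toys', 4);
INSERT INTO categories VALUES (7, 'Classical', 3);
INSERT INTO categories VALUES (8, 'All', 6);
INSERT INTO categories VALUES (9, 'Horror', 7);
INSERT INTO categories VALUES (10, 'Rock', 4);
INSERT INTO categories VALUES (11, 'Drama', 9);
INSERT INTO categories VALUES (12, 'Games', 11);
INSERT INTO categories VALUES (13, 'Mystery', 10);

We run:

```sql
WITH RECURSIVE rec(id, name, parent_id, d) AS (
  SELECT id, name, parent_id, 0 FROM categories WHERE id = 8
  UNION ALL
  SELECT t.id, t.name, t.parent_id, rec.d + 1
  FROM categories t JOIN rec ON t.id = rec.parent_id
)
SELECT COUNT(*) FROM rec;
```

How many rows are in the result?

Base: id=8 (All), parent_id=6, d 0.
Iteration 1: join on id=6 -> Toys (id 6, parent_id=4, d 1).
Iteration 2: join on id=4 -> Board (id 4, parent_id=1, d 2).
Iteration 3: join on id=1 -> Fiction (id 1, parent_id=NULL, d 3).
Iteration 4: parent_id is NULL; no match; recursion stops.
Total rows emitted: 4.

4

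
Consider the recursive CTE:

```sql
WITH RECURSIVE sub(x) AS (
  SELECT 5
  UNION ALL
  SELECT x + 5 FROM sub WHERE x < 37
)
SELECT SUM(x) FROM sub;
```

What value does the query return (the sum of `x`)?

Base: x=5.
Iteration 1: 5 < 37 holds -> x = 5 + 5 = 10.
Iteration 2: 10 < 37 holds -> x = 10 + 5 = 15.
Iteration 3: 15 < 37 holds -> x = 15 + 5 = 20.
Iteration 4: 20 < 37 holds -> x = 20 + 5 = 25.
Iteration 5: 25 < 37 holds -> x = 25 + 5 = 30.
Iteration 6: 30 < 37 holds -> x = 30 + 5 = 35.
Iteration 7: 35 < 37 holds -> x = 35 + 5 = 40.
Iteration 8: 40 < 37 fails; recursion stops.
SUM(x) = 5 + 10 + 15 + 20 + 25 + 30 + 35 + 40 = 180.

180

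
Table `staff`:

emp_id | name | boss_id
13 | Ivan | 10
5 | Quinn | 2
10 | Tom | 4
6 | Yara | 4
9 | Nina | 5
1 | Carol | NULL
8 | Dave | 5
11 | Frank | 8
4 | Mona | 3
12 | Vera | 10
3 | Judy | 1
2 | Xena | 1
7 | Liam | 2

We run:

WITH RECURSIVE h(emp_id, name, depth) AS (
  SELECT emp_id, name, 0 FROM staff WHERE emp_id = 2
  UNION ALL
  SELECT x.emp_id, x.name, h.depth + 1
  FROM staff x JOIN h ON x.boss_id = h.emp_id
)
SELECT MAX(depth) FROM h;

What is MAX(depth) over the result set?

3

Base: emp_id=2 (Xena) at depth 0.
Iteration 1: rows with boss_id in {2} -> Quinn (id 5, depth 1), Liam (id 7, depth 1).
Iteration 2: rows with boss_id in {5,7} -> Dave (id 8, depth 2), Nina (id 9, depth 2).
Iteration 3: rows with boss_id in {8,9} -> Frank (id 11, depth 3).
Iteration 4: no rows with boss_id in {11}; recursion stops.
depth values: 0, 1, 1, 2, 2, 3; the maximum is 3.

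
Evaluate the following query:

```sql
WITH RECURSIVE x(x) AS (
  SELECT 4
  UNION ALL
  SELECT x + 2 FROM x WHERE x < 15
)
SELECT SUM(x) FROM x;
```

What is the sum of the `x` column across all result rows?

Base: x=4.
Iteration 1: 4 < 15 holds -> x = 4 + 2 = 6.
Iteration 2: 6 < 15 holds -> x = 6 + 2 = 8.
Iteration 3: 8 < 15 holds -> x = 8 + 2 = 10.
Iteration 4: 10 < 15 holds -> x = 10 + 2 = 12.
Iteration 5: 12 < 15 holds -> x = 12 + 2 = 14.
Iteration 6: 14 < 15 holds -> x = 14 + 2 = 16.
Iteration 7: 16 < 15 fails; recursion stops.
SUM(x) = 4 + 6 + 8 + 10 + 12 + 14 + 16 = 70.

70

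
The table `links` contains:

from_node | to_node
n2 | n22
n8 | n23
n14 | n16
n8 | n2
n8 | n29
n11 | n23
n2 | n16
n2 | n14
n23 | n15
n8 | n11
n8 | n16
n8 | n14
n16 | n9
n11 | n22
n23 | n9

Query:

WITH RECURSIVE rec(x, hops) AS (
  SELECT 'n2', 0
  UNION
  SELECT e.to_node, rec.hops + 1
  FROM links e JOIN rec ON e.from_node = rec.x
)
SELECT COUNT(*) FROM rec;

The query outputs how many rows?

7

Base: (n2, hops=0).
Iteration 1: edges from {n2} -> (n14, hops=1), (n16, hops=1), (n22, hops=1).
Iteration 2: edges from {n14,n16,n22} -> (n16, hops=2), (n9, hops=2).
Iteration 3: edges from {n16,n9} -> (n9, hops=3).
Iteration 4: no outgoing edges from {n9}; recursion stops.
Total rows emitted: 7.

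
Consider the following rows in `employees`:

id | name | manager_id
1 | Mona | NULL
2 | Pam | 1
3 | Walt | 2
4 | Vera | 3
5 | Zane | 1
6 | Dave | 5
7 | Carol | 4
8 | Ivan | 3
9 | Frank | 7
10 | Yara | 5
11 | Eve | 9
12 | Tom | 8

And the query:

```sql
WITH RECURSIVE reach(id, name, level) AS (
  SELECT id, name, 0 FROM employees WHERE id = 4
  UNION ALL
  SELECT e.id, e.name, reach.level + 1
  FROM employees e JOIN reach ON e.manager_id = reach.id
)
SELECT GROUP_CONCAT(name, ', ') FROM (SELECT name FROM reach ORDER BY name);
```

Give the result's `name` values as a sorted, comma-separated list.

Base: id=4 (Vera) at level 0.
Iteration 1: rows with manager_id in {4} -> Carol (id 7, level 1).
Iteration 2: rows with manager_id in {7} -> Frank (id 9, level 2).
Iteration 3: rows with manager_id in {9} -> Eve (id 11, level 3).
Iteration 4: no rows with manager_id in {11}; recursion stops.

Carol, Eve, Frank, Vera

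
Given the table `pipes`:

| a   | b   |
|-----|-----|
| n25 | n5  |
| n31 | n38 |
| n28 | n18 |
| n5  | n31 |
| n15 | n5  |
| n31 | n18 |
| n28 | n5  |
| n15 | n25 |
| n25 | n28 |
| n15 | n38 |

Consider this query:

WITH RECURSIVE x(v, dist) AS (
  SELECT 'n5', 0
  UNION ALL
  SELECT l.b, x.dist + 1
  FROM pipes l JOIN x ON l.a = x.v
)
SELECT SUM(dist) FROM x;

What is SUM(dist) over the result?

Base: (n5, dist=0).
Iteration 1: edges from {n5} -> (n31, dist=1).
Iteration 2: edges from {n31} -> (n18, dist=2), (n38, dist=2).
Iteration 3: no outgoing edges from {n18,n38}; recursion stops.
SUM(dist) = 0 + 1 + 2 + 2 = 5.

5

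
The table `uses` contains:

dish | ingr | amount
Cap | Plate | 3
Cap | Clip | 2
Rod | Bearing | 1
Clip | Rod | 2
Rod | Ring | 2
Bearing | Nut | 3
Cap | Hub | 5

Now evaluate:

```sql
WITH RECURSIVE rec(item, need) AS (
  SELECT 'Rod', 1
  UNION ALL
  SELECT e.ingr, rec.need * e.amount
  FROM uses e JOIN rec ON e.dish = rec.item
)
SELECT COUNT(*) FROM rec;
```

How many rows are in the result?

Base: (Rod, need=1).
Iteration 1: components of {Rod} -> Bearing = 1*1 = 1, Ring = 1*2 = 2.
Iteration 2: components of {Bearing,Ring} -> Nut = 1*3 = 3.
Iteration 3: no further components; recursion stops.
Total rows emitted: 4.

4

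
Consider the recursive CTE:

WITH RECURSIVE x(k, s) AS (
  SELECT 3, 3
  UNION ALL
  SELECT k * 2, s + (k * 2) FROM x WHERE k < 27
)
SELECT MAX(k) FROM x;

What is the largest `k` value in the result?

48

Base: k=3, s=3.
Iteration 1: 3 < 27 holds -> k = 3 * 2 = 6, s = 3 + 6 = 9.
Iteration 2: 6 < 27 holds -> k = 6 * 2 = 12, s = 9 + 12 = 21.
Iteration 3: 12 < 27 holds -> k = 12 * 2 = 24, s = 21 + 24 = 45.
Iteration 4: 24 < 27 holds -> k = 24 * 2 = 48, s = 45 + 48 = 93.
Iteration 5: 48 < 27 fails; recursion stops.
k values: 3, 6, 12, 24, 48; the maximum is 48.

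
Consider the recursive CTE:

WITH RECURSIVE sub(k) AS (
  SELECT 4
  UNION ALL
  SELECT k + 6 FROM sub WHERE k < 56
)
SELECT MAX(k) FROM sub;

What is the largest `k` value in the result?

Base: k=4.
Iteration 1: 4 < 56 holds -> k = 4 + 6 = 10.
Iteration 2: 10 < 56 holds -> k = 10 + 6 = 16.
Iteration 3: 16 < 56 holds -> k = 16 + 6 = 22.
Iteration 4: 22 < 56 holds -> k = 22 + 6 = 28.
Iteration 5: 28 < 56 holds -> k = 28 + 6 = 34.
Iteration 6: 34 < 56 holds -> k = 34 + 6 = 40.
Iteration 7: 40 < 56 holds -> k = 40 + 6 = 46.
Iteration 8: 46 < 56 holds -> k = 46 + 6 = 52.
Iteration 9: 52 < 56 holds -> k = 52 + 6 = 58.
Iteration 10: 58 < 56 fails; recursion stops.
k values: 4, 10, 16, 22, 28, 34, 40, 46, 52, 58; the maximum is 58.

58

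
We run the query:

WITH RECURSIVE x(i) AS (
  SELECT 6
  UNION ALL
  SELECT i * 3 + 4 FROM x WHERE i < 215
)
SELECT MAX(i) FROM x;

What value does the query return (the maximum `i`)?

646

Base: i=6.
Iteration 1: 6 < 215 holds -> i = 6 * 3 + 4 = 22.
Iteration 2: 22 < 215 holds -> i = 22 * 3 + 4 = 70.
Iteration 3: 70 < 215 holds -> i = 70 * 3 + 4 = 214.
Iteration 4: 214 < 215 holds -> i = 214 * 3 + 4 = 646.
Iteration 5: 646 < 215 fails; recursion stops.
i values: 6, 22, 70, 214, 646; the maximum is 646.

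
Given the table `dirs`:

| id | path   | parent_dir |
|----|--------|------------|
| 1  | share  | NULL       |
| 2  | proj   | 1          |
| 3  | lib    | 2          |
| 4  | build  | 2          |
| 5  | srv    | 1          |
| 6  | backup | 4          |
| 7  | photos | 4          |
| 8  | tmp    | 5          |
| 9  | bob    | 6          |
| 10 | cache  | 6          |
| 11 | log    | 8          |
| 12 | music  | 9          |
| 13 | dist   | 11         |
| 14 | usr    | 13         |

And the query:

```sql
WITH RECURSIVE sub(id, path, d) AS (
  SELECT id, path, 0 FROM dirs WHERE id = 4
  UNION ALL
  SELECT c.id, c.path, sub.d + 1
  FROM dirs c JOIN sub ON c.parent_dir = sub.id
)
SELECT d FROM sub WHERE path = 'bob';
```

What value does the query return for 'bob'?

2

Base: id=4 (build) at d 0.
Iteration 1: rows with parent_dir in {4} -> backup (id 6, d 1), photos (id 7, d 1).
Iteration 2: rows with parent_dir in {6,7} -> bob (id 9, d 2), cache (id 10, d 2).
Iteration 3: rows with parent_dir in {9,10} -> music (id 12, d 3).
Iteration 4: no rows with parent_dir in {12}; recursion stops.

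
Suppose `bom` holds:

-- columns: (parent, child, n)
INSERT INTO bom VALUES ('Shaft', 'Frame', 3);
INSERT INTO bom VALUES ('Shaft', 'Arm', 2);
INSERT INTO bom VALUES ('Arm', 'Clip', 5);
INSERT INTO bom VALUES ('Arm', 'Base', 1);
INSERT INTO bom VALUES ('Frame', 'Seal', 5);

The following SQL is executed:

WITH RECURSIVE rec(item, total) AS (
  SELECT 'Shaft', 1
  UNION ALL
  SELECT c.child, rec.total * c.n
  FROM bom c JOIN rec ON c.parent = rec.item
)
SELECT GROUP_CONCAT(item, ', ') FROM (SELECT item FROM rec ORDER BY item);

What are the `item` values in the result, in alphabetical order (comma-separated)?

Arm, Base, Clip, Frame, Seal, Shaft

Base: (Shaft, total=1).
Iteration 1: components of {Shaft} -> Arm = 1*2 = 2, Frame = 1*3 = 3.
Iteration 2: components of {Arm,Frame} -> Base = 2*1 = 2, Clip = 2*5 = 10, Seal = 3*5 = 15.
Iteration 3: no further components; recursion stops.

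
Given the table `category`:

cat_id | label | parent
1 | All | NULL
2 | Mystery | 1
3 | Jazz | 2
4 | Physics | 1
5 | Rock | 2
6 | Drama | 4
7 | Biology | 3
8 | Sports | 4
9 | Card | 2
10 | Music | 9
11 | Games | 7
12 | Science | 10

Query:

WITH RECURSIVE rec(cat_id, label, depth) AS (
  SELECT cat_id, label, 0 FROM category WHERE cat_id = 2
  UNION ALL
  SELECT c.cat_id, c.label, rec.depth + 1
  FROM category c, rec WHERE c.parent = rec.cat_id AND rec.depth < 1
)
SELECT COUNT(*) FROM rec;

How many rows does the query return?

Base: cat_id=2 (Mystery) at depth 0.
Iteration 1: rows with parent in {2} -> Jazz (id 3, depth 1), Rock (id 5, depth 1), Card (id 9, depth 1).
Iteration 2: depth < 1 fails for all current rows; recursion stops.
Total rows emitted: 4.

4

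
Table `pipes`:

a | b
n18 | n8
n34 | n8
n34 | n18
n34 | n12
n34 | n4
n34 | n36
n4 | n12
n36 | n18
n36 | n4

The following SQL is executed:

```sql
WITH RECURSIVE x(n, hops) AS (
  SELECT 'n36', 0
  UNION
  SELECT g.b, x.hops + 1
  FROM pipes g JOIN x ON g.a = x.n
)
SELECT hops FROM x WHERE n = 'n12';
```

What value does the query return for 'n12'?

Base: (n36, hops=0).
Iteration 1: edges from {n36} -> (n18, hops=1), (n4, hops=1).
Iteration 2: edges from {n18,n4} -> (n12, hops=2), (n8, hops=2).
Iteration 3: no outgoing edges from {n12,n8}; recursion stops.

2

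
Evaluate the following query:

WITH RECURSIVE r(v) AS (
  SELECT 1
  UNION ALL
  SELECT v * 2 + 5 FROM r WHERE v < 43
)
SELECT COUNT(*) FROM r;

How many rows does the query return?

4

Base: v=1.
Iteration 1: 1 < 43 holds -> v = 1 * 2 + 5 = 7.
Iteration 2: 7 < 43 holds -> v = 7 * 2 + 5 = 19.
Iteration 3: 19 < 43 holds -> v = 19 * 2 + 5 = 43.
Iteration 4: 43 < 43 fails; recursion stops.
Total rows emitted: 4.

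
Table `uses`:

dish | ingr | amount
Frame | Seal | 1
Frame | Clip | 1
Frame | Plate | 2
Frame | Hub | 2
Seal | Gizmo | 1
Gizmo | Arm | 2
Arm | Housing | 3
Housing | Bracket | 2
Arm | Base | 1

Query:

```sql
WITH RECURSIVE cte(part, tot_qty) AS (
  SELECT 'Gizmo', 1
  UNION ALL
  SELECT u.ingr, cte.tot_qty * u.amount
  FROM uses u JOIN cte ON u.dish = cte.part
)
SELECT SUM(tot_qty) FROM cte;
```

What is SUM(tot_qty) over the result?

23

Base: (Gizmo, tot_qty=1).
Iteration 1: components of {Gizmo} -> Arm = 1*2 = 2.
Iteration 2: components of {Arm} -> Base = 2*1 = 2, Housing = 2*3 = 6.
Iteration 3: components of {Base,Housing} -> Bracket = 6*2 = 12.
Iteration 4: no further components; recursion stops.
SUM(tot_qty) = 1 + 2 + 6 + 2 + 12 = 23.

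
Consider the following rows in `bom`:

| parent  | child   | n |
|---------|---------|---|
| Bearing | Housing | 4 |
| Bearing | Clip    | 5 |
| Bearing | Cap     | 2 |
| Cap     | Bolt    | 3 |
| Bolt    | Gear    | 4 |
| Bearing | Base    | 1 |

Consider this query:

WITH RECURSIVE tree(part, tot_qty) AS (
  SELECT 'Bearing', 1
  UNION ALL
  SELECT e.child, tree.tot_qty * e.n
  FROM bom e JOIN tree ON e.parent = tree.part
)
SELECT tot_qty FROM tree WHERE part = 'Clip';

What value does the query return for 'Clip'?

Base: (Bearing, tot_qty=1).
Iteration 1: components of {Bearing} -> Base = 1*1 = 1, Cap = 1*2 = 2, Clip = 1*5 = 5, Housing = 1*4 = 4.
Iteration 2: components of {Base,Cap,Clip,Housing} -> Bolt = 2*3 = 6.
Iteration 3: components of {Bolt} -> Gear = 6*4 = 24.
Iteration 4: no further components; recursion stops.

5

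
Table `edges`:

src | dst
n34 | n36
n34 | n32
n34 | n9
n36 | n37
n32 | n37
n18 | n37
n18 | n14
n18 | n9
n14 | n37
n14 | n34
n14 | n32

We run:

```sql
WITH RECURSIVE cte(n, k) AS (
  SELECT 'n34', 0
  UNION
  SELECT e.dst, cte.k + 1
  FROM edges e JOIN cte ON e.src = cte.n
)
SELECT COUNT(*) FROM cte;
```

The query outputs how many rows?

5

Base: (n34, k=0).
Iteration 1: edges from {n34} -> (n32, k=1), (n36, k=1), (n9, k=1).
Iteration 2: edges from {n32,n36,n9} -> (n37, k=2). [UNION drops 1 duplicate row(s)]
Iteration 3: no outgoing edges from {n37}; recursion stops.
Total rows emitted: 5.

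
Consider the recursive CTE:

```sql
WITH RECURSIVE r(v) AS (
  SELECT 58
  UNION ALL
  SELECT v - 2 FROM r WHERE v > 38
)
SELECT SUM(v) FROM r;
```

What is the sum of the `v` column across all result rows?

Base: v=58.
Iteration 1: 58 > 38 holds -> v = 58 - 2 = 56.
Iteration 2: 56 > 38 holds -> v = 56 - 2 = 54.
Iteration 3: 54 > 38 holds -> v = 54 - 2 = 52.
Iteration 4: 52 > 38 holds -> v = 52 - 2 = 50.
Iteration 5: 50 > 38 holds -> v = 50 - 2 = 48.
Iteration 6: 48 > 38 holds -> v = 48 - 2 = 46.
Iteration 7: 46 > 38 holds -> v = 46 - 2 = 44.
Iteration 8: 44 > 38 holds -> v = 44 - 2 = 42.
Iteration 9: 42 > 38 holds -> v = 42 - 2 = 40.
Iteration 10: 40 > 38 holds -> v = 40 - 2 = 38.
Iteration 11: 38 > 38 fails; recursion stops.
SUM(v) = 58 + 56 + 54 + 52 + 50 + 48 + 46 + 44 + 42 + 40 + 38 = 528.

528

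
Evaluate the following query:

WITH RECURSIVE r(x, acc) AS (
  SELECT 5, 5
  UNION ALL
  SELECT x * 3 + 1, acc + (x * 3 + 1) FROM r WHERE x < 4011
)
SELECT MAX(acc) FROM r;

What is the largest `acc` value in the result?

18036

Base: x=5, acc=5.
Iteration 1: 5 < 4011 holds -> x = 5 * 3 + 1 = 16, acc = 5 + 16 = 21.
Iteration 2: 16 < 4011 holds -> x = 16 * 3 + 1 = 49, acc = 21 + 49 = 70.
Iteration 3: 49 < 4011 holds -> x = 49 * 3 + 1 = 148, acc = 70 + 148 = 218.
Iteration 4: 148 < 4011 holds -> x = 148 * 3 + 1 = 445, acc = 218 + 445 = 663.
Iteration 5: 445 < 4011 holds -> x = 445 * 3 + 1 = 1336, acc = 663 + 1336 = 1999.
Iteration 6: 1336 < 4011 holds -> x = 1336 * 3 + 1 = 4009, acc = 1999 + 4009 = 6008.
Iteration 7: 4009 < 4011 holds -> x = 4009 * 3 + 1 = 12028, acc = 6008 + 12028 = 18036.
Iteration 8: 12028 < 4011 fails; recursion stops.
acc values: 5, 21, 70, 218, 663, 1999, 6008, 18036; the maximum is 18036.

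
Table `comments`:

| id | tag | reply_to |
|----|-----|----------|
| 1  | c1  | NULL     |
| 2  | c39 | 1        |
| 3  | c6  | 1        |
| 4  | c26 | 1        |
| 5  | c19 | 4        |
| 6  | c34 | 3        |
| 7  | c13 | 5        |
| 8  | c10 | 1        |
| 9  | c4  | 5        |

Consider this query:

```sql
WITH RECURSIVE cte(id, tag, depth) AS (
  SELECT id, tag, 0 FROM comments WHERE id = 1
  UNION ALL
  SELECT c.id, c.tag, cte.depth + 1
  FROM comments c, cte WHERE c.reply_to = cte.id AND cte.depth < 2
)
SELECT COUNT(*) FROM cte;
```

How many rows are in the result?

Base: id=1 (c1) at depth 0.
Iteration 1: rows with reply_to in {1} -> c39 (id 2, depth 1), c6 (id 3, depth 1), c26 (id 4, depth 1), c10 (id 8, depth 1).
Iteration 2: rows with reply_to in {2,3,4,8} -> c19 (id 5, depth 2), c34 (id 6, depth 2).
Iteration 3: depth < 2 fails for all current rows; recursion stops.
Total rows emitted: 7.

7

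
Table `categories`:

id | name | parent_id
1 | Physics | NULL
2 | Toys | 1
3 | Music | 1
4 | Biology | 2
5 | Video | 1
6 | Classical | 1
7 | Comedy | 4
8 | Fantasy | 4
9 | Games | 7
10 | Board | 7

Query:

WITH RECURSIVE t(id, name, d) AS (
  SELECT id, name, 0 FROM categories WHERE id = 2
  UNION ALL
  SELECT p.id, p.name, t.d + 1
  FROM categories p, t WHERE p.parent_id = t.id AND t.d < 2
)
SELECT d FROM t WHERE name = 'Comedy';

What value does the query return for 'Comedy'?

2

Base: id=2 (Toys) at d 0.
Iteration 1: rows with parent_id in {2} -> Biology (id 4, d 1).
Iteration 2: rows with parent_id in {4} -> Comedy (id 7, d 2), Fantasy (id 8, d 2).
Iteration 3: d < 2 fails for all current rows; recursion stops.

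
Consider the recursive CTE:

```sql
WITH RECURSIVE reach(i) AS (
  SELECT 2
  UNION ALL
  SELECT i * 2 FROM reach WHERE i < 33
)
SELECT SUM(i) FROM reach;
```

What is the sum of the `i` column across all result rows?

126

Base: i=2.
Iteration 1: 2 < 33 holds -> i = 2 * 2 = 4.
Iteration 2: 4 < 33 holds -> i = 4 * 2 = 8.
Iteration 3: 8 < 33 holds -> i = 8 * 2 = 16.
Iteration 4: 16 < 33 holds -> i = 16 * 2 = 32.
Iteration 5: 32 < 33 holds -> i = 32 * 2 = 64.
Iteration 6: 64 < 33 fails; recursion stops.
SUM(i) = 2 + 4 + 8 + 16 + 32 + 64 = 126.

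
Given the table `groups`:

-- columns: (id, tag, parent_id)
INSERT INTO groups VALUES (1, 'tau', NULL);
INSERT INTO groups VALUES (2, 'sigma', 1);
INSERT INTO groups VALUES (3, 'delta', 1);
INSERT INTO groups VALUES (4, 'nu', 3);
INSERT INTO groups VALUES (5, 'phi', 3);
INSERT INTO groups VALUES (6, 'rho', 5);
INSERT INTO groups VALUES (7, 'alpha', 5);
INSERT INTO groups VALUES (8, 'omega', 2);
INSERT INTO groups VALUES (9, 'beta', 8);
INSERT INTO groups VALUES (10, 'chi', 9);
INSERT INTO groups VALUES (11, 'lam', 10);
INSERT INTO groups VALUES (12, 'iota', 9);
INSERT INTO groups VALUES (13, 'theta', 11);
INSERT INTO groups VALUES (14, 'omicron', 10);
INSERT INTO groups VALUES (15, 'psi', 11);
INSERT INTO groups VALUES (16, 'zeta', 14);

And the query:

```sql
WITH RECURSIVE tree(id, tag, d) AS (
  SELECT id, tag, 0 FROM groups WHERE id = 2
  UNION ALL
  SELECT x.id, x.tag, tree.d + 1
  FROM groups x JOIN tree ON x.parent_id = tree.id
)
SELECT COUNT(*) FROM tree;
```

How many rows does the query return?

10

Base: id=2 (sigma) at d 0.
Iteration 1: rows with parent_id in {2} -> omega (id 8, d 1).
Iteration 2: rows with parent_id in {8} -> beta (id 9, d 2).
Iteration 3: rows with parent_id in {9} -> chi (id 10, d 3), iota (id 12, d 3).
Iteration 4: rows with parent_id in {10,12} -> lam (id 11, d 4), omicron (id 14, d 4).
Iteration 5: rows with parent_id in {11,14} -> theta (id 13, d 5), psi (id 15, d 5), zeta (id 16, d 5).
Iteration 6: no rows with parent_id in {13,15,16}; recursion stops.
Total rows emitted: 10.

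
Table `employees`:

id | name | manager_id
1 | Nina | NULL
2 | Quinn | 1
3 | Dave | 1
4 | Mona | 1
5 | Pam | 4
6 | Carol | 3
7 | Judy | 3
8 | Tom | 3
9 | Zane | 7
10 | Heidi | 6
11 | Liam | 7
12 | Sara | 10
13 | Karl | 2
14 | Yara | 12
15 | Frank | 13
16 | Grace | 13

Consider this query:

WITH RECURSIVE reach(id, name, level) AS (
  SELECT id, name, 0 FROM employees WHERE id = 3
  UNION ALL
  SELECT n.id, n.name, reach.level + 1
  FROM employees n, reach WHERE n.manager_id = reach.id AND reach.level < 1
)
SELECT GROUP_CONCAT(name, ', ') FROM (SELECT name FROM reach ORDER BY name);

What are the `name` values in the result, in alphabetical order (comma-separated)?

Base: id=3 (Dave) at level 0.
Iteration 1: rows with manager_id in {3} -> Carol (id 6, level 1), Judy (id 7, level 1), Tom (id 8, level 1).
Iteration 2: level < 1 fails for all current rows; recursion stops.

Carol, Dave, Judy, Tom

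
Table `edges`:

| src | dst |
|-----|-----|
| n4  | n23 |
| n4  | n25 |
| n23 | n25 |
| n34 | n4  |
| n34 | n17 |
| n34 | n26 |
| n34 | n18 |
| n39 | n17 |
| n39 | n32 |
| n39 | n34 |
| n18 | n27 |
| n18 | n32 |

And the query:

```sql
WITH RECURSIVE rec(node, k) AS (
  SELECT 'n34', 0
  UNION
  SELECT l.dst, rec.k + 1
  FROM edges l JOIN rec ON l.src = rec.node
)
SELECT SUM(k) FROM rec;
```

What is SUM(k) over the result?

15

Base: (n34, k=0).
Iteration 1: edges from {n34} -> (n17, k=1), (n18, k=1), (n26, k=1), (n4, k=1).
Iteration 2: edges from {n17,n18,n26,n4} -> (n23, k=2), (n25, k=2), (n27, k=2), (n32, k=2).
Iteration 3: edges from {n23,n25,n27,n32} -> (n25, k=3).
Iteration 4: no outgoing edges from {n25}; recursion stops.
SUM(k) = 0 + 1 + 1 + 1 + 1 + 2 + 2 + 2 + 2 + 3 = 15.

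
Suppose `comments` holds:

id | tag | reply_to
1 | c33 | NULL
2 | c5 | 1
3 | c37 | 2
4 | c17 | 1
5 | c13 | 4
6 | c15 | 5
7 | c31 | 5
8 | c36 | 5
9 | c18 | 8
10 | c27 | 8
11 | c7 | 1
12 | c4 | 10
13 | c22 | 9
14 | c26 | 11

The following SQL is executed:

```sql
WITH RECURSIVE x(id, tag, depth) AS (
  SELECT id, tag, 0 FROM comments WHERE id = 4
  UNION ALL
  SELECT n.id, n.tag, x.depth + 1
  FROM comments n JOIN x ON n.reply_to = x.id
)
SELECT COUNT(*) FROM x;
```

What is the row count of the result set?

9

Base: id=4 (c17) at depth 0.
Iteration 1: rows with reply_to in {4} -> c13 (id 5, depth 1).
Iteration 2: rows with reply_to in {5} -> c15 (id 6, depth 2), c31 (id 7, depth 2), c36 (id 8, depth 2).
Iteration 3: rows with reply_to in {6,7,8} -> c18 (id 9, depth 3), c27 (id 10, depth 3).
Iteration 4: rows with reply_to in {9,10} -> c4 (id 12, depth 4), c22 (id 13, depth 4).
Iteration 5: no rows with reply_to in {12,13}; recursion stops.
Total rows emitted: 9.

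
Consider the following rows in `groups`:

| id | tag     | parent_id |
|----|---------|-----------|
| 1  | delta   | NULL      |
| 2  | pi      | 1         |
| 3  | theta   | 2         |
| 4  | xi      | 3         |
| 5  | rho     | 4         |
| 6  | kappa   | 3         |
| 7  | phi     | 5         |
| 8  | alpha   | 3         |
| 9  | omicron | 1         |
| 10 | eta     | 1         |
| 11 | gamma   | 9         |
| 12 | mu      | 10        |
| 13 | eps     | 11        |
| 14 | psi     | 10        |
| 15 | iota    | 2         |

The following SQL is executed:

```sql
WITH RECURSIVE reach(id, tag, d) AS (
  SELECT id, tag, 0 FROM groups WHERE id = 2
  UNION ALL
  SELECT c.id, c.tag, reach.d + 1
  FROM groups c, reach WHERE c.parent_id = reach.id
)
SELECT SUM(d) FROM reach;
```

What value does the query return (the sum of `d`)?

Base: id=2 (pi) at d 0.
Iteration 1: rows with parent_id in {2} -> theta (id 3, d 1), iota (id 15, d 1).
Iteration 2: rows with parent_id in {3,15} -> xi (id 4, d 2), kappa (id 6, d 2), alpha (id 8, d 2).
Iteration 3: rows with parent_id in {4,6,8} -> rho (id 5, d 3).
Iteration 4: rows with parent_id in {5} -> phi (id 7, d 4).
Iteration 5: no rows with parent_id in {7}; recursion stops.
SUM(d) = 0 + 1 + 1 + 2 + 2 + 2 + 3 + 4 = 15.

15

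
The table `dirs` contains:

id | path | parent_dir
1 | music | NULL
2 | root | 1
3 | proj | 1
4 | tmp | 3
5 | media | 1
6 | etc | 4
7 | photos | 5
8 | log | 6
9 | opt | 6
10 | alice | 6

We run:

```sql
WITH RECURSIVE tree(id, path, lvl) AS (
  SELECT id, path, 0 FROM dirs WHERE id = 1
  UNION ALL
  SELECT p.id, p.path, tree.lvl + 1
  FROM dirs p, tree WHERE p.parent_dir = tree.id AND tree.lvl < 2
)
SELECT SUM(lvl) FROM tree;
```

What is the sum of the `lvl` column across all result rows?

7

Base: id=1 (music) at lvl 0.
Iteration 1: rows with parent_dir in {1} -> root (id 2, lvl 1), proj (id 3, lvl 1), media (id 5, lvl 1).
Iteration 2: rows with parent_dir in {2,3,5} -> tmp (id 4, lvl 2), photos (id 7, lvl 2).
Iteration 3: lvl < 2 fails for all current rows; recursion stops.
SUM(lvl) = 0 + 1 + 1 + 1 + 2 + 2 = 7.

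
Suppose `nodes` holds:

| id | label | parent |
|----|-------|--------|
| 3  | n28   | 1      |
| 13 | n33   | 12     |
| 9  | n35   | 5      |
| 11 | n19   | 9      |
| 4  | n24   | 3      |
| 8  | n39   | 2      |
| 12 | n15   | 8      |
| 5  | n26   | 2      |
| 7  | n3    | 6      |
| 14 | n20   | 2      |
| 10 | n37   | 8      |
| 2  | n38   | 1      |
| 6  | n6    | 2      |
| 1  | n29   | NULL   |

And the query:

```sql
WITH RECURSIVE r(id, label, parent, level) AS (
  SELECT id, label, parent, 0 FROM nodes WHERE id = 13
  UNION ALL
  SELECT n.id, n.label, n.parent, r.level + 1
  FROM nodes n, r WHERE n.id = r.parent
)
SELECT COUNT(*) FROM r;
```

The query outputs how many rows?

Base: id=13 (n33), parent=12, level 0.
Iteration 1: join on id=12 -> n15 (id 12, parent=8, level 1).
Iteration 2: join on id=8 -> n39 (id 8, parent=2, level 2).
Iteration 3: join on id=2 -> n38 (id 2, parent=1, level 3).
Iteration 4: join on id=1 -> n29 (id 1, parent=NULL, level 4).
Iteration 5: parent is NULL; no match; recursion stops.
Total rows emitted: 5.

5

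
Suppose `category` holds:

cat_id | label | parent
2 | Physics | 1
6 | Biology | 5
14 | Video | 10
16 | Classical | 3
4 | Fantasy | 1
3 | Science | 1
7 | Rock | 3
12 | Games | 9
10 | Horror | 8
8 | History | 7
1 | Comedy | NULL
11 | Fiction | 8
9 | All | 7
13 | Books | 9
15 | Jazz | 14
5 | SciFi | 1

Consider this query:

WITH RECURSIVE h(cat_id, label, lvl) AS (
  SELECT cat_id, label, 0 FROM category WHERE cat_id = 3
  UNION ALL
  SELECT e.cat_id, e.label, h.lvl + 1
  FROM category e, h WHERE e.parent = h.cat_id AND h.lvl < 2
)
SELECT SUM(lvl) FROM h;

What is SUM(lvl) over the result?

Base: cat_id=3 (Science) at lvl 0.
Iteration 1: rows with parent in {3} -> Rock (id 7, lvl 1), Classical (id 16, lvl 1).
Iteration 2: rows with parent in {7,16} -> History (id 8, lvl 2), All (id 9, lvl 2).
Iteration 3: lvl < 2 fails for all current rows; recursion stops.
SUM(lvl) = 0 + 1 + 1 + 2 + 2 = 6.

6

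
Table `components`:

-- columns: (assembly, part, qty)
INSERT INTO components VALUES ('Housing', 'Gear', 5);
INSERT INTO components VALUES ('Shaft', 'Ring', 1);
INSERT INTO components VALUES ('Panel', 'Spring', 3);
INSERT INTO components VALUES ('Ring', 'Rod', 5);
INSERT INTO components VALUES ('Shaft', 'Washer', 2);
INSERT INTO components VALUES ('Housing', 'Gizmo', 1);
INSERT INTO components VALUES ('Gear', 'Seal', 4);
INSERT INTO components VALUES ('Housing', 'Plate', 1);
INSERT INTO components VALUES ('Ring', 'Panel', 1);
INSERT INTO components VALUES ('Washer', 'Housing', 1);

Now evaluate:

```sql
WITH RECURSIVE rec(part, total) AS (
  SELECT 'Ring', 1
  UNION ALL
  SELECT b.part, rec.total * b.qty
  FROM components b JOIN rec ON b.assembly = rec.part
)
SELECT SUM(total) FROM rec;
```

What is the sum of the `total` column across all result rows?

Base: (Ring, total=1).
Iteration 1: components of {Ring} -> Panel = 1*1 = 1, Rod = 1*5 = 5.
Iteration 2: components of {Panel,Rod} -> Spring = 1*3 = 3.
Iteration 3: no further components; recursion stops.
SUM(total) = 1 + 5 + 1 + 3 = 10.

10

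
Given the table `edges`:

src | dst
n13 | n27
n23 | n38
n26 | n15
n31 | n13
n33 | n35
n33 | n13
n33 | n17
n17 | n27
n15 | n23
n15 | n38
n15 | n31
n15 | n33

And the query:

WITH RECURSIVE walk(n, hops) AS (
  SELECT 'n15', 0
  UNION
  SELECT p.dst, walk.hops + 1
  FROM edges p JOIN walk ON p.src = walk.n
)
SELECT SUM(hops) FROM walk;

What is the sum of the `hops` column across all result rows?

15

Base: (n15, hops=0).
Iteration 1: edges from {n15} -> (n23, hops=1), (n31, hops=1), (n33, hops=1), (n38, hops=1).
Iteration 2: edges from {n23,n31,n33,n38} -> (n13, hops=2), (n17, hops=2), (n35, hops=2), (n38, hops=2). [UNION drops 1 duplicate row(s)]
Iteration 3: edges from {n13,n17,n35,n38} -> (n27, hops=3). [UNION drops 1 duplicate row(s)]
Iteration 4: no outgoing edges from {n27}; recursion stops.
SUM(hops) = 0 + 1 + 1 + 1 + 1 + 2 + 2 + 2 + 2 + 3 = 15.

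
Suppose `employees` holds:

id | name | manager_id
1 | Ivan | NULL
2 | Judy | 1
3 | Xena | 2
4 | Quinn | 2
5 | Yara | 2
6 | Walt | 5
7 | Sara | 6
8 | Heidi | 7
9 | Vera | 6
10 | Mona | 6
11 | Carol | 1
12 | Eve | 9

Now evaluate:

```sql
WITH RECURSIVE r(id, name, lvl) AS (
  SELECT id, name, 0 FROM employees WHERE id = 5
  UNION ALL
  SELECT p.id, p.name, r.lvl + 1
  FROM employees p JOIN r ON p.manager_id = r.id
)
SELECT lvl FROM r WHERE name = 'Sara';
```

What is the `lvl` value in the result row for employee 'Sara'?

Base: id=5 (Yara) at lvl 0.
Iteration 1: rows with manager_id in {5} -> Walt (id 6, lvl 1).
Iteration 2: rows with manager_id in {6} -> Sara (id 7, lvl 2), Vera (id 9, lvl 2), Mona (id 10, lvl 2).
Iteration 3: rows with manager_id in {7,9,10} -> Heidi (id 8, lvl 3), Eve (id 12, lvl 3).
Iteration 4: no rows with manager_id in {8,12}; recursion stops.

2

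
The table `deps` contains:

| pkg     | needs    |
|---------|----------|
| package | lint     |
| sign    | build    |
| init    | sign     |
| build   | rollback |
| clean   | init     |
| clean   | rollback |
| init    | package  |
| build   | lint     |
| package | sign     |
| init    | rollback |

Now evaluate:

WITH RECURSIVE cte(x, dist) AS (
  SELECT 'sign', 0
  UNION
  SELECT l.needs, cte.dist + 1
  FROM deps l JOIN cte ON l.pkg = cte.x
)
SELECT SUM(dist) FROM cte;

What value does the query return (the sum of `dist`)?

Base: (sign, dist=0).
Iteration 1: edges from {sign} -> (build, dist=1).
Iteration 2: edges from {build} -> (lint, dist=2), (rollback, dist=2).
Iteration 3: no outgoing edges from {lint,rollback}; recursion stops.
SUM(dist) = 0 + 1 + 2 + 2 = 5.

5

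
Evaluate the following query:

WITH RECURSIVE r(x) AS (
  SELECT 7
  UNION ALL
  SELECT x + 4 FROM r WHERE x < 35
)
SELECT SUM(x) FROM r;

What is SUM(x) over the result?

168

Base: x=7.
Iteration 1: 7 < 35 holds -> x = 7 + 4 = 11.
Iteration 2: 11 < 35 holds -> x = 11 + 4 = 15.
Iteration 3: 15 < 35 holds -> x = 15 + 4 = 19.
Iteration 4: 19 < 35 holds -> x = 19 + 4 = 23.
Iteration 5: 23 < 35 holds -> x = 23 + 4 = 27.
Iteration 6: 27 < 35 holds -> x = 27 + 4 = 31.
Iteration 7: 31 < 35 holds -> x = 31 + 4 = 35.
Iteration 8: 35 < 35 fails; recursion stops.
SUM(x) = 7 + 11 + 15 + 19 + 23 + 27 + 31 + 35 = 168.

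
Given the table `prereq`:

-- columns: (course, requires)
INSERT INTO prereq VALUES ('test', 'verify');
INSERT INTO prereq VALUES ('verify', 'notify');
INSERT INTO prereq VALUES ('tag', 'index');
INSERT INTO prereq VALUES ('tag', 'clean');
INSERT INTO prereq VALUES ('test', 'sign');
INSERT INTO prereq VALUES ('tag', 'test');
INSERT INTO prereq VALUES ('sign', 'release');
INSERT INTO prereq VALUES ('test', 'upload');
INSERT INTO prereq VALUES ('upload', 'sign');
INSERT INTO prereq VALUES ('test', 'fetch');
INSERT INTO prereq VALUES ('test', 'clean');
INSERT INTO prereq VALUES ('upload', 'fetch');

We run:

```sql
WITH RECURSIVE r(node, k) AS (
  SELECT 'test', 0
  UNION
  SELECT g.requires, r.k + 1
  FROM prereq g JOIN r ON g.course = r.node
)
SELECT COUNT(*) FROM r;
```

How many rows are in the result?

11

Base: (test, k=0).
Iteration 1: edges from {test} -> (clean, k=1), (fetch, k=1), (sign, k=1), (upload, k=1), (verify, k=1).
Iteration 2: edges from {clean,fetch,sign,upload,verify} -> (fetch, k=2), (notify, k=2), (release, k=2), (sign, k=2).
Iteration 3: edges from {fetch,notify,release,sign} -> (release, k=3).
Iteration 4: no outgoing edges from {release}; recursion stops.
Total rows emitted: 11.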